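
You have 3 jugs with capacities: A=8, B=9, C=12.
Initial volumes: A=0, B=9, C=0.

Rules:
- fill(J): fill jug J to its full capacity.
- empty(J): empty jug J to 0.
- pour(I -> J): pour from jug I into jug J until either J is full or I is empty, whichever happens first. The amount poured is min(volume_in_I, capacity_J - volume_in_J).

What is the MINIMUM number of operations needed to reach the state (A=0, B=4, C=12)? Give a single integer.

Answer: 6

Derivation:
BFS from (A=0, B=9, C=0). One shortest path:
  1. fill(A) -> (A=8 B=9 C=0)
  2. empty(B) -> (A=8 B=0 C=0)
  3. pour(A -> B) -> (A=0 B=8 C=0)
  4. fill(A) -> (A=8 B=8 C=0)
  5. pour(A -> C) -> (A=0 B=8 C=8)
  6. pour(B -> C) -> (A=0 B=4 C=12)
Reached target in 6 moves.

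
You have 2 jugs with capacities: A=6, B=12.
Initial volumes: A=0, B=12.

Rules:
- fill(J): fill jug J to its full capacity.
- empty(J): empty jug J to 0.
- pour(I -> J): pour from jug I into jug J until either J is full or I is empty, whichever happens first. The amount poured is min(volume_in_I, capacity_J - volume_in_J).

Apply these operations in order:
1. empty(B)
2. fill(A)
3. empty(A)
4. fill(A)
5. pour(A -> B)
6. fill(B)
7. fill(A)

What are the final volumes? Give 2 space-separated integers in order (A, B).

Step 1: empty(B) -> (A=0 B=0)
Step 2: fill(A) -> (A=6 B=0)
Step 3: empty(A) -> (A=0 B=0)
Step 4: fill(A) -> (A=6 B=0)
Step 5: pour(A -> B) -> (A=0 B=6)
Step 6: fill(B) -> (A=0 B=12)
Step 7: fill(A) -> (A=6 B=12)

Answer: 6 12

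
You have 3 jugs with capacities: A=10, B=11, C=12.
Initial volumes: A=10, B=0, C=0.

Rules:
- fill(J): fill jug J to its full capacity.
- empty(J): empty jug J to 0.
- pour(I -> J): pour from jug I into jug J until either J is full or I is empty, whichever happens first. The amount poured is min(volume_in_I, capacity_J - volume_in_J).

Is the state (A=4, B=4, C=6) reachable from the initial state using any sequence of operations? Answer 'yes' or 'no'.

Answer: no

Derivation:
BFS explored all 726 reachable states.
Reachable set includes: (0,0,0), (0,0,1), (0,0,2), (0,0,3), (0,0,4), (0,0,5), (0,0,6), (0,0,7), (0,0,8), (0,0,9), (0,0,10), (0,0,11) ...
Target (A=4, B=4, C=6) not in reachable set → no.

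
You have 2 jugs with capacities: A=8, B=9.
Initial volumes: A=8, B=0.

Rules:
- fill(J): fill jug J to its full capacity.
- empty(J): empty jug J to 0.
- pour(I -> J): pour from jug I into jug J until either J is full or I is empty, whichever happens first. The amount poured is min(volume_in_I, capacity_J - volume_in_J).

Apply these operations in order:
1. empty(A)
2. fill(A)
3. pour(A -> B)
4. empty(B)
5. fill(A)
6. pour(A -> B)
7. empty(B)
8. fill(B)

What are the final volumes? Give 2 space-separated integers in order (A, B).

Step 1: empty(A) -> (A=0 B=0)
Step 2: fill(A) -> (A=8 B=0)
Step 3: pour(A -> B) -> (A=0 B=8)
Step 4: empty(B) -> (A=0 B=0)
Step 5: fill(A) -> (A=8 B=0)
Step 6: pour(A -> B) -> (A=0 B=8)
Step 7: empty(B) -> (A=0 B=0)
Step 8: fill(B) -> (A=0 B=9)

Answer: 0 9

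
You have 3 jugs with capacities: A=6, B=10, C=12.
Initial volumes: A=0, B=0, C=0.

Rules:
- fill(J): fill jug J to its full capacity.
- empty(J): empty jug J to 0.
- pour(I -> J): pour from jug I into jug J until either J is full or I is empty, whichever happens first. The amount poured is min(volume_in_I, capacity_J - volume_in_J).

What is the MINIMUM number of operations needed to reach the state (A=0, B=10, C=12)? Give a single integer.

BFS from (A=0, B=0, C=0). One shortest path:
  1. fill(B) -> (A=0 B=10 C=0)
  2. fill(C) -> (A=0 B=10 C=12)
Reached target in 2 moves.

Answer: 2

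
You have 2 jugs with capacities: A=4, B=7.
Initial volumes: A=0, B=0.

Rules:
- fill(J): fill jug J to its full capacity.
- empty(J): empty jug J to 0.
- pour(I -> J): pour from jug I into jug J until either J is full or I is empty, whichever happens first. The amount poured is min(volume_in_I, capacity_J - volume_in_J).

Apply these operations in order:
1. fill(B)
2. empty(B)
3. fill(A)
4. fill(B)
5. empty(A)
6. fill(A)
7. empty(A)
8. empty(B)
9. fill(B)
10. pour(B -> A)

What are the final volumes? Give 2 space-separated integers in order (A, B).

Step 1: fill(B) -> (A=0 B=7)
Step 2: empty(B) -> (A=0 B=0)
Step 3: fill(A) -> (A=4 B=0)
Step 4: fill(B) -> (A=4 B=7)
Step 5: empty(A) -> (A=0 B=7)
Step 6: fill(A) -> (A=4 B=7)
Step 7: empty(A) -> (A=0 B=7)
Step 8: empty(B) -> (A=0 B=0)
Step 9: fill(B) -> (A=0 B=7)
Step 10: pour(B -> A) -> (A=4 B=3)

Answer: 4 3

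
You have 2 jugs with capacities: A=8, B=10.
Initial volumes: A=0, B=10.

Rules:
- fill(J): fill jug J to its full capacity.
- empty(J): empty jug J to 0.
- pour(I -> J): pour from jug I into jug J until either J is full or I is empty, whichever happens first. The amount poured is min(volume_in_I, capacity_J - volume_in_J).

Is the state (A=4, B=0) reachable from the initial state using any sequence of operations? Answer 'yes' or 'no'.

BFS from (A=0, B=10):
  1. pour(B -> A) -> (A=8 B=2)
  2. empty(A) -> (A=0 B=2)
  3. pour(B -> A) -> (A=2 B=0)
  4. fill(B) -> (A=2 B=10)
  5. pour(B -> A) -> (A=8 B=4)
  6. empty(A) -> (A=0 B=4)
  7. pour(B -> A) -> (A=4 B=0)
Target reached → yes.

Answer: yes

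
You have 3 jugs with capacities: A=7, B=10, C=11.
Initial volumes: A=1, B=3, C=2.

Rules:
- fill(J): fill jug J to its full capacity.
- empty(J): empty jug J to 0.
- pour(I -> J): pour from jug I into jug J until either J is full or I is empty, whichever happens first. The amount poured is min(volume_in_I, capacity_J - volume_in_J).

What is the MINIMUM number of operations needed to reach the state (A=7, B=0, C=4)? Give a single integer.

Answer: 4

Derivation:
BFS from (A=1, B=3, C=2). One shortest path:
  1. fill(A) -> (A=7 B=3 C=2)
  2. fill(C) -> (A=7 B=3 C=11)
  3. pour(C -> B) -> (A=7 B=10 C=4)
  4. empty(B) -> (A=7 B=0 C=4)
Reached target in 4 moves.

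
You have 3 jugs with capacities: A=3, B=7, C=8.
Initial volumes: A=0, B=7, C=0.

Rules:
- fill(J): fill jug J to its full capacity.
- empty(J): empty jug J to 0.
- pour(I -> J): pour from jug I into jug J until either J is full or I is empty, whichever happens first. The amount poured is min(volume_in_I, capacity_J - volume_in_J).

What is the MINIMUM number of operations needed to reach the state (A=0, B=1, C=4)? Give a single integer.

Answer: 7

Derivation:
BFS from (A=0, B=7, C=0). One shortest path:
  1. empty(B) -> (A=0 B=0 C=0)
  2. fill(C) -> (A=0 B=0 C=8)
  3. pour(C -> B) -> (A=0 B=7 C=1)
  4. pour(B -> A) -> (A=3 B=4 C=1)
  5. empty(A) -> (A=0 B=4 C=1)
  6. pour(B -> A) -> (A=3 B=1 C=1)
  7. pour(A -> C) -> (A=0 B=1 C=4)
Reached target in 7 moves.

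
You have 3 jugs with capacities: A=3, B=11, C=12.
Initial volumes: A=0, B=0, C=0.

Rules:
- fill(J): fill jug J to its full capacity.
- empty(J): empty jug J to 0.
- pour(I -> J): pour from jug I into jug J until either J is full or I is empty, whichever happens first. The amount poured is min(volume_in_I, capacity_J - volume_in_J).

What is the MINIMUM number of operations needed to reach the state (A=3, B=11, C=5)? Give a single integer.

BFS from (A=0, B=0, C=0). One shortest path:
  1. fill(B) -> (A=0 B=11 C=0)
  2. pour(B -> A) -> (A=3 B=8 C=0)
  3. empty(A) -> (A=0 B=8 C=0)
  4. pour(B -> A) -> (A=3 B=5 C=0)
  5. pour(B -> C) -> (A=3 B=0 C=5)
  6. fill(B) -> (A=3 B=11 C=5)
Reached target in 6 moves.

Answer: 6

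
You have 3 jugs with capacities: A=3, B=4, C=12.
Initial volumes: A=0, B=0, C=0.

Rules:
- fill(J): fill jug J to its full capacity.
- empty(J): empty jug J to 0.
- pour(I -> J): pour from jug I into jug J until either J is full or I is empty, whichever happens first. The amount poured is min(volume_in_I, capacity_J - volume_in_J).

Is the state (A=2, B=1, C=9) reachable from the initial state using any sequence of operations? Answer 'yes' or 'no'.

Answer: no

Derivation:
BFS explored all 194 reachable states.
Reachable set includes: (0,0,0), (0,0,1), (0,0,2), (0,0,3), (0,0,4), (0,0,5), (0,0,6), (0,0,7), (0,0,8), (0,0,9), (0,0,10), (0,0,11) ...
Target (A=2, B=1, C=9) not in reachable set → no.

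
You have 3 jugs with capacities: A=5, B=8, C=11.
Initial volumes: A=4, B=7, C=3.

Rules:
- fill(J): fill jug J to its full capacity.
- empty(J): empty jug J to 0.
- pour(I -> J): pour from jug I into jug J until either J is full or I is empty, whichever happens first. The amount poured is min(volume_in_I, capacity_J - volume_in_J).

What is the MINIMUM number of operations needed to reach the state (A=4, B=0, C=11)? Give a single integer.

Answer: 2

Derivation:
BFS from (A=4, B=7, C=3). One shortest path:
  1. fill(B) -> (A=4 B=8 C=3)
  2. pour(B -> C) -> (A=4 B=0 C=11)
Reached target in 2 moves.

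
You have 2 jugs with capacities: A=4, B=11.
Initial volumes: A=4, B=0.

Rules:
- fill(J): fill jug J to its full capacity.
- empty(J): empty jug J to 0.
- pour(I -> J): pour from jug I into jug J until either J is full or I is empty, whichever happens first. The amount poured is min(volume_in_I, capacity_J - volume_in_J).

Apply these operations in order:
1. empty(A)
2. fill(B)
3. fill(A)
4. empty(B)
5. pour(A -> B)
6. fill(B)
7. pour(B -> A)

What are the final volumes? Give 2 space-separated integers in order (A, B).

Answer: 4 7

Derivation:
Step 1: empty(A) -> (A=0 B=0)
Step 2: fill(B) -> (A=0 B=11)
Step 3: fill(A) -> (A=4 B=11)
Step 4: empty(B) -> (A=4 B=0)
Step 5: pour(A -> B) -> (A=0 B=4)
Step 6: fill(B) -> (A=0 B=11)
Step 7: pour(B -> A) -> (A=4 B=7)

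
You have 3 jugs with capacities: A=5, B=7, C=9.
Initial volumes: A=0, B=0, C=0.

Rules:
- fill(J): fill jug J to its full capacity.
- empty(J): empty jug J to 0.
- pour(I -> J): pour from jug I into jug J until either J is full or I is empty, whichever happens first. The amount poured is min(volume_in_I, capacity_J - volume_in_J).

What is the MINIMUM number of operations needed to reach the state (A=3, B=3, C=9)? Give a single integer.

Answer: 7

Derivation:
BFS from (A=0, B=0, C=0). One shortest path:
  1. fill(A) -> (A=5 B=0 C=0)
  2. pour(A -> B) -> (A=0 B=5 C=0)
  3. fill(A) -> (A=5 B=5 C=0)
  4. pour(A -> C) -> (A=0 B=5 C=5)
  5. fill(A) -> (A=5 B=5 C=5)
  6. pour(A -> B) -> (A=3 B=7 C=5)
  7. pour(B -> C) -> (A=3 B=3 C=9)
Reached target in 7 moves.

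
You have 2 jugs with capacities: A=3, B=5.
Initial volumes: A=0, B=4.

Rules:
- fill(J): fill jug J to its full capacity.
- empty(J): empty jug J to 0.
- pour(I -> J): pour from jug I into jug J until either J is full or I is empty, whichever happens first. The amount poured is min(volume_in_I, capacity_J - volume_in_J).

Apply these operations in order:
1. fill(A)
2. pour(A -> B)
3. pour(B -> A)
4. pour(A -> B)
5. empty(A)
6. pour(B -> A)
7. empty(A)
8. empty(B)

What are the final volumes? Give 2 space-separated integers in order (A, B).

Answer: 0 0

Derivation:
Step 1: fill(A) -> (A=3 B=4)
Step 2: pour(A -> B) -> (A=2 B=5)
Step 3: pour(B -> A) -> (A=3 B=4)
Step 4: pour(A -> B) -> (A=2 B=5)
Step 5: empty(A) -> (A=0 B=5)
Step 6: pour(B -> A) -> (A=3 B=2)
Step 7: empty(A) -> (A=0 B=2)
Step 8: empty(B) -> (A=0 B=0)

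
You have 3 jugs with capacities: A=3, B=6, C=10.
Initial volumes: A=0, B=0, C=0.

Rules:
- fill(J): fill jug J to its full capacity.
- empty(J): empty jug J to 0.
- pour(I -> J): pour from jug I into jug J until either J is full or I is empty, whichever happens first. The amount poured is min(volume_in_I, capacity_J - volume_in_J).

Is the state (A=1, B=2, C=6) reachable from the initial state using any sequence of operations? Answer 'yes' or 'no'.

BFS explored all 218 reachable states.
Reachable set includes: (0,0,0), (0,0,1), (0,0,2), (0,0,3), (0,0,4), (0,0,5), (0,0,6), (0,0,7), (0,0,8), (0,0,9), (0,0,10), (0,1,0) ...
Target (A=1, B=2, C=6) not in reachable set → no.

Answer: no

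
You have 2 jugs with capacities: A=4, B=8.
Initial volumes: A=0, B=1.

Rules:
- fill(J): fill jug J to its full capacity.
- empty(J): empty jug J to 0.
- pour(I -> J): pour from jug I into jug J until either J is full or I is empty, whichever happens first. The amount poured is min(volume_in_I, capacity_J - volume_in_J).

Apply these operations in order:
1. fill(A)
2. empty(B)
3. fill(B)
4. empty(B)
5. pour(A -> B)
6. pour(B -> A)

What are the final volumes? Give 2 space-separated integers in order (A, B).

Step 1: fill(A) -> (A=4 B=1)
Step 2: empty(B) -> (A=4 B=0)
Step 3: fill(B) -> (A=4 B=8)
Step 4: empty(B) -> (A=4 B=0)
Step 5: pour(A -> B) -> (A=0 B=4)
Step 6: pour(B -> A) -> (A=4 B=0)

Answer: 4 0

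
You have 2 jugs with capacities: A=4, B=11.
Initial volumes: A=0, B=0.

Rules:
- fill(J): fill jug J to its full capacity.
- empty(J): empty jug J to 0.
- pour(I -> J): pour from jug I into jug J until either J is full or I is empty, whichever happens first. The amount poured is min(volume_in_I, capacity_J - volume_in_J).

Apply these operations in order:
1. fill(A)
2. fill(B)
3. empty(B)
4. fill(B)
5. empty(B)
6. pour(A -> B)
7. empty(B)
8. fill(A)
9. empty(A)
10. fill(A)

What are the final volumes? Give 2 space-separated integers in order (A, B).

Step 1: fill(A) -> (A=4 B=0)
Step 2: fill(B) -> (A=4 B=11)
Step 3: empty(B) -> (A=4 B=0)
Step 4: fill(B) -> (A=4 B=11)
Step 5: empty(B) -> (A=4 B=0)
Step 6: pour(A -> B) -> (A=0 B=4)
Step 7: empty(B) -> (A=0 B=0)
Step 8: fill(A) -> (A=4 B=0)
Step 9: empty(A) -> (A=0 B=0)
Step 10: fill(A) -> (A=4 B=0)

Answer: 4 0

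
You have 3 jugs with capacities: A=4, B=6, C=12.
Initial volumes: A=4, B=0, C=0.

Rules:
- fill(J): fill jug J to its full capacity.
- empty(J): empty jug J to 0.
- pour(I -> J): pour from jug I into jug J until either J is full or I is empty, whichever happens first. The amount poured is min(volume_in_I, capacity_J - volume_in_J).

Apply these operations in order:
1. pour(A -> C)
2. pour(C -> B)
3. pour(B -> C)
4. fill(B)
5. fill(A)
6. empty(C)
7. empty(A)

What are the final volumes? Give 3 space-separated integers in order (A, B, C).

Answer: 0 6 0

Derivation:
Step 1: pour(A -> C) -> (A=0 B=0 C=4)
Step 2: pour(C -> B) -> (A=0 B=4 C=0)
Step 3: pour(B -> C) -> (A=0 B=0 C=4)
Step 4: fill(B) -> (A=0 B=6 C=4)
Step 5: fill(A) -> (A=4 B=6 C=4)
Step 6: empty(C) -> (A=4 B=6 C=0)
Step 7: empty(A) -> (A=0 B=6 C=0)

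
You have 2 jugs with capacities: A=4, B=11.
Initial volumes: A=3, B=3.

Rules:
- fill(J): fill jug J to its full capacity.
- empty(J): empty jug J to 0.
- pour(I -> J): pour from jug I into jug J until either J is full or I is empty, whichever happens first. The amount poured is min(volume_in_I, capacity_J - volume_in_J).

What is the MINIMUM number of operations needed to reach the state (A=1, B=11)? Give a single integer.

Answer: 7

Derivation:
BFS from (A=3, B=3). One shortest path:
  1. fill(A) -> (A=4 B=3)
  2. empty(B) -> (A=4 B=0)
  3. pour(A -> B) -> (A=0 B=4)
  4. fill(A) -> (A=4 B=4)
  5. pour(A -> B) -> (A=0 B=8)
  6. fill(A) -> (A=4 B=8)
  7. pour(A -> B) -> (A=1 B=11)
Reached target in 7 moves.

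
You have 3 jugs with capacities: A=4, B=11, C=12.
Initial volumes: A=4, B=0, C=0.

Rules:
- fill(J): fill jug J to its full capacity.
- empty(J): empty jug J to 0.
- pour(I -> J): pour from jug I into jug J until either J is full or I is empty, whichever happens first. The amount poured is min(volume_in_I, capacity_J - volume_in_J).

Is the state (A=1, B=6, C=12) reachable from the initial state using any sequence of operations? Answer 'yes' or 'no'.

BFS from (A=4, B=0, C=0):
  1. fill(B) -> (A=4 B=11 C=0)
  2. pour(B -> C) -> (A=4 B=0 C=11)
  3. pour(A -> B) -> (A=0 B=4 C=11)
  4. fill(A) -> (A=4 B=4 C=11)
  5. pour(A -> B) -> (A=0 B=8 C=11)
  6. pour(C -> A) -> (A=4 B=8 C=7)
  7. pour(A -> B) -> (A=1 B=11 C=7)
  8. pour(B -> C) -> (A=1 B=6 C=12)
Target reached → yes.

Answer: yes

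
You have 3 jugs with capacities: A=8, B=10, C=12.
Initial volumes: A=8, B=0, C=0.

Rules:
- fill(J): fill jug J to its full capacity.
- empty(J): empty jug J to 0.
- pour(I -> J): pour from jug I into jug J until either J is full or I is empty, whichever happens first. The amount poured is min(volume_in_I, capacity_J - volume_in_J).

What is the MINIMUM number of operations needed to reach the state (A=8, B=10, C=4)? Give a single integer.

Answer: 4

Derivation:
BFS from (A=8, B=0, C=0). One shortest path:
  1. empty(A) -> (A=0 B=0 C=0)
  2. fill(B) -> (A=0 B=10 C=0)
  3. fill(C) -> (A=0 B=10 C=12)
  4. pour(C -> A) -> (A=8 B=10 C=4)
Reached target in 4 moves.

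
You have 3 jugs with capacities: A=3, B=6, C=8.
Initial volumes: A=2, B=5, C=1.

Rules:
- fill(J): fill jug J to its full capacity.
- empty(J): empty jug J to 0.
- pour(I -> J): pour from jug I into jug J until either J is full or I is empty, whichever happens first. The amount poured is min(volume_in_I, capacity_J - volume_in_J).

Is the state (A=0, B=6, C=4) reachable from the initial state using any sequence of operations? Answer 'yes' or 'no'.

BFS from (A=2, B=5, C=1):
  1. fill(A) -> (A=3 B=5 C=1)
  2. fill(B) -> (A=3 B=6 C=1)
  3. pour(A -> C) -> (A=0 B=6 C=4)
Target reached → yes.

Answer: yes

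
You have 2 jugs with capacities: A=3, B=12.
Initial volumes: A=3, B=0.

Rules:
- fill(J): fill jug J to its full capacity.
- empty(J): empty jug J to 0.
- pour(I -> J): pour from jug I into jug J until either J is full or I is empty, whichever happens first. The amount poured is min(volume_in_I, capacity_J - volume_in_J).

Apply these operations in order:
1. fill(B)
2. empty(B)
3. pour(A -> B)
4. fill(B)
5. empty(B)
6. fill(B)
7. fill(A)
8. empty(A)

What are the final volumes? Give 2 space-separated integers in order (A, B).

Step 1: fill(B) -> (A=3 B=12)
Step 2: empty(B) -> (A=3 B=0)
Step 3: pour(A -> B) -> (A=0 B=3)
Step 4: fill(B) -> (A=0 B=12)
Step 5: empty(B) -> (A=0 B=0)
Step 6: fill(B) -> (A=0 B=12)
Step 7: fill(A) -> (A=3 B=12)
Step 8: empty(A) -> (A=0 B=12)

Answer: 0 12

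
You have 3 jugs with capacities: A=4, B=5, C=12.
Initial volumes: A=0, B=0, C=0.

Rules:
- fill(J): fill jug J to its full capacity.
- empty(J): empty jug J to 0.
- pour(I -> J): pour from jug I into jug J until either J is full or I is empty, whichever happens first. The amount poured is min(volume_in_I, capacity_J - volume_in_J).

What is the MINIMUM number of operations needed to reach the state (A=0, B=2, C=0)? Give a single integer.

Answer: 6

Derivation:
BFS from (A=0, B=0, C=0). One shortest path:
  1. fill(C) -> (A=0 B=0 C=12)
  2. pour(C -> B) -> (A=0 B=5 C=7)
  3. empty(B) -> (A=0 B=0 C=7)
  4. pour(C -> B) -> (A=0 B=5 C=2)
  5. empty(B) -> (A=0 B=0 C=2)
  6. pour(C -> B) -> (A=0 B=2 C=0)
Reached target in 6 moves.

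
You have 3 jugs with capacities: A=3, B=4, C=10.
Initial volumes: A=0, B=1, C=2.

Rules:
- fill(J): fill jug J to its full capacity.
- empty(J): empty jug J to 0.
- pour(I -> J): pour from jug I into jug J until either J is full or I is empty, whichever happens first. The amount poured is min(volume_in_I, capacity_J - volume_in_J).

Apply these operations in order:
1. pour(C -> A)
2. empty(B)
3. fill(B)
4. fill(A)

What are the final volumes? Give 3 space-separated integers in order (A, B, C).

Step 1: pour(C -> A) -> (A=2 B=1 C=0)
Step 2: empty(B) -> (A=2 B=0 C=0)
Step 3: fill(B) -> (A=2 B=4 C=0)
Step 4: fill(A) -> (A=3 B=4 C=0)

Answer: 3 4 0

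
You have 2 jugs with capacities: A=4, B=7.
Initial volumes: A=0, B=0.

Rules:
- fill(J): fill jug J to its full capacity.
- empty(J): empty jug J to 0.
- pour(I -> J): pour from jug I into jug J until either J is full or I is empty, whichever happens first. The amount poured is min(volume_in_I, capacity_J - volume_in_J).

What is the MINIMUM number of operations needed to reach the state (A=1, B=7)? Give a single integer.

Answer: 4

Derivation:
BFS from (A=0, B=0). One shortest path:
  1. fill(A) -> (A=4 B=0)
  2. pour(A -> B) -> (A=0 B=4)
  3. fill(A) -> (A=4 B=4)
  4. pour(A -> B) -> (A=1 B=7)
Reached target in 4 moves.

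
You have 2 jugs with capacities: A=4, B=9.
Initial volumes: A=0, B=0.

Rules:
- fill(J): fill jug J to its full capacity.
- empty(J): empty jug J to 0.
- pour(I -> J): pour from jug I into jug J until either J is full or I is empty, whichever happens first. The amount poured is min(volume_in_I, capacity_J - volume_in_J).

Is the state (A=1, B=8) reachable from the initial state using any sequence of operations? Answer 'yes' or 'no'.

BFS explored all 26 reachable states.
Reachable set includes: (0,0), (0,1), (0,2), (0,3), (0,4), (0,5), (0,6), (0,7), (0,8), (0,9), (1,0), (1,9) ...
Target (A=1, B=8) not in reachable set → no.

Answer: no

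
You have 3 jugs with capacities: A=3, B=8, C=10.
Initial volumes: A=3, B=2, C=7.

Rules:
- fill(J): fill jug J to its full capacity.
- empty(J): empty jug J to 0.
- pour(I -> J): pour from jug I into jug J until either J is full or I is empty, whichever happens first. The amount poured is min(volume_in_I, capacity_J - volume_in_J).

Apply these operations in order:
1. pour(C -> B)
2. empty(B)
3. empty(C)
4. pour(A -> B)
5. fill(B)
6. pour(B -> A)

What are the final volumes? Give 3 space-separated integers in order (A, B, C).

Step 1: pour(C -> B) -> (A=3 B=8 C=1)
Step 2: empty(B) -> (A=3 B=0 C=1)
Step 3: empty(C) -> (A=3 B=0 C=0)
Step 4: pour(A -> B) -> (A=0 B=3 C=0)
Step 5: fill(B) -> (A=0 B=8 C=0)
Step 6: pour(B -> A) -> (A=3 B=5 C=0)

Answer: 3 5 0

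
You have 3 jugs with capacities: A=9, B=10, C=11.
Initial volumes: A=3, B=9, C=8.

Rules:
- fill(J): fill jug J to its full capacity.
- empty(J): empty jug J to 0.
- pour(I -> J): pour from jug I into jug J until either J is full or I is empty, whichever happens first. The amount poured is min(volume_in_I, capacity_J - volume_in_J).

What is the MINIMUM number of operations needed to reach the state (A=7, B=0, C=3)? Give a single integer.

BFS from (A=3, B=9, C=8). One shortest path:
  1. fill(B) -> (A=3 B=10 C=8)
  2. pour(B -> C) -> (A=3 B=7 C=11)
  3. empty(C) -> (A=3 B=7 C=0)
  4. pour(A -> C) -> (A=0 B=7 C=3)
  5. pour(B -> A) -> (A=7 B=0 C=3)
Reached target in 5 moves.

Answer: 5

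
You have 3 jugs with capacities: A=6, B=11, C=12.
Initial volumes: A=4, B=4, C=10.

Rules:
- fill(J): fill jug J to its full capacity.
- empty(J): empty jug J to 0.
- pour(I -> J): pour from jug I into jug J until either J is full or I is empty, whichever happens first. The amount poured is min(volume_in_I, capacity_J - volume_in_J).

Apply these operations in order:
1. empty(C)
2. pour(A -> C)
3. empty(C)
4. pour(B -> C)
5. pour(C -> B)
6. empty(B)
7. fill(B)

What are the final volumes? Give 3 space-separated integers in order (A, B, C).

Answer: 0 11 0

Derivation:
Step 1: empty(C) -> (A=4 B=4 C=0)
Step 2: pour(A -> C) -> (A=0 B=4 C=4)
Step 3: empty(C) -> (A=0 B=4 C=0)
Step 4: pour(B -> C) -> (A=0 B=0 C=4)
Step 5: pour(C -> B) -> (A=0 B=4 C=0)
Step 6: empty(B) -> (A=0 B=0 C=0)
Step 7: fill(B) -> (A=0 B=11 C=0)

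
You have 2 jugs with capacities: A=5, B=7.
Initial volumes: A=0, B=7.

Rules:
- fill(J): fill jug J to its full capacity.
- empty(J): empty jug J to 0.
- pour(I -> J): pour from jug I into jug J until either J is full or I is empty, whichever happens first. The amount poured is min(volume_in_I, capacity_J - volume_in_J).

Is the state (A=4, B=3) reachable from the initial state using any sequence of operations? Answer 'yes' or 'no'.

Answer: no

Derivation:
BFS explored all 24 reachable states.
Reachable set includes: (0,0), (0,1), (0,2), (0,3), (0,4), (0,5), (0,6), (0,7), (1,0), (1,7), (2,0), (2,7) ...
Target (A=4, B=3) not in reachable set → no.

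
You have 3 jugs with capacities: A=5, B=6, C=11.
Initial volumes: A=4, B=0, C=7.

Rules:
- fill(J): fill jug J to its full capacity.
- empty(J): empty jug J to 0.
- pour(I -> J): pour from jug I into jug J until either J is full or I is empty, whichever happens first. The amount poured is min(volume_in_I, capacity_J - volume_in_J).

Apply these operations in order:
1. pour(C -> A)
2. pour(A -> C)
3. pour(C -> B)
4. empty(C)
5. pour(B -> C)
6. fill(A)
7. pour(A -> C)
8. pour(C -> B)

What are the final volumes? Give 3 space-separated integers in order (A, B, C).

Answer: 0 6 5

Derivation:
Step 1: pour(C -> A) -> (A=5 B=0 C=6)
Step 2: pour(A -> C) -> (A=0 B=0 C=11)
Step 3: pour(C -> B) -> (A=0 B=6 C=5)
Step 4: empty(C) -> (A=0 B=6 C=0)
Step 5: pour(B -> C) -> (A=0 B=0 C=6)
Step 6: fill(A) -> (A=5 B=0 C=6)
Step 7: pour(A -> C) -> (A=0 B=0 C=11)
Step 8: pour(C -> B) -> (A=0 B=6 C=5)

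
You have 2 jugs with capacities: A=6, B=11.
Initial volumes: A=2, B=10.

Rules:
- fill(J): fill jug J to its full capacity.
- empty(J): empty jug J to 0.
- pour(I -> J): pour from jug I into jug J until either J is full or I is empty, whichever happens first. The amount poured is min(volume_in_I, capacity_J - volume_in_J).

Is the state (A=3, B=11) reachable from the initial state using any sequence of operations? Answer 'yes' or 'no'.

Answer: yes

Derivation:
BFS from (A=2, B=10):
  1. empty(B) -> (A=2 B=0)
  2. pour(A -> B) -> (A=0 B=2)
  3. fill(A) -> (A=6 B=2)
  4. pour(A -> B) -> (A=0 B=8)
  5. fill(A) -> (A=6 B=8)
  6. pour(A -> B) -> (A=3 B=11)
Target reached → yes.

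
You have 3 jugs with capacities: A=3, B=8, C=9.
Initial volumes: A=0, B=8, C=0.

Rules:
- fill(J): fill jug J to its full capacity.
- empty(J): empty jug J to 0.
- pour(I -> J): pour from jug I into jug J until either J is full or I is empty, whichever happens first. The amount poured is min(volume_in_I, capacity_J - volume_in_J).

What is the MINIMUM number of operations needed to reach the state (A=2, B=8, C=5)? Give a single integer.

BFS from (A=0, B=8, C=0). One shortest path:
  1. pour(B -> C) -> (A=0 B=0 C=8)
  2. fill(B) -> (A=0 B=8 C=8)
  3. pour(B -> A) -> (A=3 B=5 C=8)
  4. pour(A -> C) -> (A=2 B=5 C=9)
  5. empty(C) -> (A=2 B=5 C=0)
  6. pour(B -> C) -> (A=2 B=0 C=5)
  7. fill(B) -> (A=2 B=8 C=5)
Reached target in 7 moves.

Answer: 7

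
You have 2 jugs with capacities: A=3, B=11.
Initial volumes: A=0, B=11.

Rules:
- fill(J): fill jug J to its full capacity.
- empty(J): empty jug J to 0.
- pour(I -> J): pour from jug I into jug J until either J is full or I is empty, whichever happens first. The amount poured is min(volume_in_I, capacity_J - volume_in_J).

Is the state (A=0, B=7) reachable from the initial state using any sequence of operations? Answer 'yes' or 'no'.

Answer: yes

Derivation:
BFS from (A=0, B=11):
  1. pour(B -> A) -> (A=3 B=8)
  2. empty(A) -> (A=0 B=8)
  3. pour(B -> A) -> (A=3 B=5)
  4. empty(A) -> (A=0 B=5)
  5. pour(B -> A) -> (A=3 B=2)
  6. empty(A) -> (A=0 B=2)
  7. pour(B -> A) -> (A=2 B=0)
  8. fill(B) -> (A=2 B=11)
  9. pour(B -> A) -> (A=3 B=10)
  10. empty(A) -> (A=0 B=10)
  11. pour(B -> A) -> (A=3 B=7)
  12. empty(A) -> (A=0 B=7)
Target reached → yes.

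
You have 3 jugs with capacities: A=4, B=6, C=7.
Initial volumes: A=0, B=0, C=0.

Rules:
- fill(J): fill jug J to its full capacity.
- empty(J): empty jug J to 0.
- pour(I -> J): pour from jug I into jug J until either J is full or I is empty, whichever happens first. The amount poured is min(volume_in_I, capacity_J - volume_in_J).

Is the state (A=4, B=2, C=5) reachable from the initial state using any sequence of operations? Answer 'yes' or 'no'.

BFS from (A=0, B=0, C=0):
  1. fill(A) -> (A=4 B=0 C=0)
  2. fill(C) -> (A=4 B=0 C=7)
  3. pour(A -> B) -> (A=0 B=4 C=7)
  4. pour(C -> B) -> (A=0 B=6 C=5)
  5. pour(B -> A) -> (A=4 B=2 C=5)
Target reached → yes.

Answer: yes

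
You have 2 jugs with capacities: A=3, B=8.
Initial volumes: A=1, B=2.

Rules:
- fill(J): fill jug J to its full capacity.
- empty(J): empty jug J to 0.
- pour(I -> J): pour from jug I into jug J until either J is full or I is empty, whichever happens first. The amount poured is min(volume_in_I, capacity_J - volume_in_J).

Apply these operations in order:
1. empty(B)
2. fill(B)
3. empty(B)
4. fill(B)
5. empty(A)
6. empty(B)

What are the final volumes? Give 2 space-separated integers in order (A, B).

Step 1: empty(B) -> (A=1 B=0)
Step 2: fill(B) -> (A=1 B=8)
Step 3: empty(B) -> (A=1 B=0)
Step 4: fill(B) -> (A=1 B=8)
Step 5: empty(A) -> (A=0 B=8)
Step 6: empty(B) -> (A=0 B=0)

Answer: 0 0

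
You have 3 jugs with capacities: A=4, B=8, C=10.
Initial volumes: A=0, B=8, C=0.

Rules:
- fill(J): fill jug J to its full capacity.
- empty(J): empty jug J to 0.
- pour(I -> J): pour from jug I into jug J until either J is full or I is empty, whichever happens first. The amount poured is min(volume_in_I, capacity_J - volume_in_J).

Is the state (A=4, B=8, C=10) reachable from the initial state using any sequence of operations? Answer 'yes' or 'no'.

BFS from (A=0, B=8, C=0):
  1. fill(A) -> (A=4 B=8 C=0)
  2. fill(C) -> (A=4 B=8 C=10)
Target reached → yes.

Answer: yes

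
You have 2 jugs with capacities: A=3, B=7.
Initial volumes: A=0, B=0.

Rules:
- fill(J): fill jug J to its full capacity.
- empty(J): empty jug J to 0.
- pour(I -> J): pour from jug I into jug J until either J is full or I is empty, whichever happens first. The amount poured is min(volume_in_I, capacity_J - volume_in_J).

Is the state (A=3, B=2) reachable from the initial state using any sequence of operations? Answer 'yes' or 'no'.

Answer: yes

Derivation:
BFS from (A=0, B=0):
  1. fill(A) -> (A=3 B=0)
  2. pour(A -> B) -> (A=0 B=3)
  3. fill(A) -> (A=3 B=3)
  4. pour(A -> B) -> (A=0 B=6)
  5. fill(A) -> (A=3 B=6)
  6. pour(A -> B) -> (A=2 B=7)
  7. empty(B) -> (A=2 B=0)
  8. pour(A -> B) -> (A=0 B=2)
  9. fill(A) -> (A=3 B=2)
Target reached → yes.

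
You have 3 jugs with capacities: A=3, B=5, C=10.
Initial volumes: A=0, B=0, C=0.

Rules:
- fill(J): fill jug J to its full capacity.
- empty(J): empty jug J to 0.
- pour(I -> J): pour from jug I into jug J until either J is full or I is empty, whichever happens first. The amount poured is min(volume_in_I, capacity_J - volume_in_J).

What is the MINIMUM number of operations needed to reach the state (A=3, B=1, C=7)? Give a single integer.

BFS from (A=0, B=0, C=0). One shortest path:
  1. fill(A) -> (A=3 B=0 C=0)
  2. fill(B) -> (A=3 B=5 C=0)
  3. pour(A -> C) -> (A=0 B=5 C=3)
  4. fill(A) -> (A=3 B=5 C=3)
  5. pour(A -> C) -> (A=0 B=5 C=6)
  6. pour(B -> C) -> (A=0 B=1 C=10)
  7. pour(C -> A) -> (A=3 B=1 C=7)
Reached target in 7 moves.

Answer: 7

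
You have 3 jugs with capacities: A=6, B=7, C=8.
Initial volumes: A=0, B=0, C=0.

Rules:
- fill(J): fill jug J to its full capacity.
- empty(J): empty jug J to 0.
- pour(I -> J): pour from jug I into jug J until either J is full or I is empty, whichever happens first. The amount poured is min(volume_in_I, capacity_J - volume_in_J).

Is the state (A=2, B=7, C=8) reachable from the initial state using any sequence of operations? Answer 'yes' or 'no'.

Answer: yes

Derivation:
BFS from (A=0, B=0, C=0):
  1. fill(B) -> (A=0 B=7 C=0)
  2. fill(C) -> (A=0 B=7 C=8)
  3. pour(C -> A) -> (A=6 B=7 C=2)
  4. empty(A) -> (A=0 B=7 C=2)
  5. pour(C -> A) -> (A=2 B=7 C=0)
  6. fill(C) -> (A=2 B=7 C=8)
Target reached → yes.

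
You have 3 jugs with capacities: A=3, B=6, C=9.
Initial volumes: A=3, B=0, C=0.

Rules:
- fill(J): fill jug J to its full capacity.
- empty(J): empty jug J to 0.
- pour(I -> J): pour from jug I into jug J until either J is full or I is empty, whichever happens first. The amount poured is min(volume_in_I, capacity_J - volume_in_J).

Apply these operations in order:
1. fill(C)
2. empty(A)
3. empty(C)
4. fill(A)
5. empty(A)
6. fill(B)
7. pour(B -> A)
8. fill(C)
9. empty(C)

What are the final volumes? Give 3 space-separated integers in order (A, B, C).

Step 1: fill(C) -> (A=3 B=0 C=9)
Step 2: empty(A) -> (A=0 B=0 C=9)
Step 3: empty(C) -> (A=0 B=0 C=0)
Step 4: fill(A) -> (A=3 B=0 C=0)
Step 5: empty(A) -> (A=0 B=0 C=0)
Step 6: fill(B) -> (A=0 B=6 C=0)
Step 7: pour(B -> A) -> (A=3 B=3 C=0)
Step 8: fill(C) -> (A=3 B=3 C=9)
Step 9: empty(C) -> (A=3 B=3 C=0)

Answer: 3 3 0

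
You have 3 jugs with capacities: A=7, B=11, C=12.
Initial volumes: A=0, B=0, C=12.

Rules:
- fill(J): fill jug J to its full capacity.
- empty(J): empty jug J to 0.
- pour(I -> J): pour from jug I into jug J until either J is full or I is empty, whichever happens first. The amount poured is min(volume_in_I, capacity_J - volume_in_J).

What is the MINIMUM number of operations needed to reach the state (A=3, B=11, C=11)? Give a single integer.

BFS from (A=0, B=0, C=12). One shortest path:
  1. fill(A) -> (A=7 B=0 C=12)
  2. fill(B) -> (A=7 B=11 C=12)
  3. empty(C) -> (A=7 B=11 C=0)
  4. pour(B -> C) -> (A=7 B=0 C=11)
  5. pour(A -> B) -> (A=0 B=7 C=11)
  6. fill(A) -> (A=7 B=7 C=11)
  7. pour(A -> B) -> (A=3 B=11 C=11)
Reached target in 7 moves.

Answer: 7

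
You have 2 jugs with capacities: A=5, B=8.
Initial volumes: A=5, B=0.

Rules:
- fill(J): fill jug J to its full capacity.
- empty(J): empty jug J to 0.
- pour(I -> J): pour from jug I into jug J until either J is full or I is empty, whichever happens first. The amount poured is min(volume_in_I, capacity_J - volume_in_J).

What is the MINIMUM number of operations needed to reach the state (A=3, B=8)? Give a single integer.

BFS from (A=5, B=0). One shortest path:
  1. empty(A) -> (A=0 B=0)
  2. fill(B) -> (A=0 B=8)
  3. pour(B -> A) -> (A=5 B=3)
  4. empty(A) -> (A=0 B=3)
  5. pour(B -> A) -> (A=3 B=0)
  6. fill(B) -> (A=3 B=8)
Reached target in 6 moves.

Answer: 6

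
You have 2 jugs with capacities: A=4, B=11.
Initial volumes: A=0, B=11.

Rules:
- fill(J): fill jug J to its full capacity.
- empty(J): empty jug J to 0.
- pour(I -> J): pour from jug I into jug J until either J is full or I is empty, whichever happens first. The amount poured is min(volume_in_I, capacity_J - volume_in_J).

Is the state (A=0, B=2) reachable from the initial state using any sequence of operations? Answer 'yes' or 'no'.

Answer: yes

Derivation:
BFS from (A=0, B=11):
  1. pour(B -> A) -> (A=4 B=7)
  2. empty(A) -> (A=0 B=7)
  3. pour(B -> A) -> (A=4 B=3)
  4. empty(A) -> (A=0 B=3)
  5. pour(B -> A) -> (A=3 B=0)
  6. fill(B) -> (A=3 B=11)
  7. pour(B -> A) -> (A=4 B=10)
  8. empty(A) -> (A=0 B=10)
  9. pour(B -> A) -> (A=4 B=6)
  10. empty(A) -> (A=0 B=6)
  11. pour(B -> A) -> (A=4 B=2)
  12. empty(A) -> (A=0 B=2)
Target reached → yes.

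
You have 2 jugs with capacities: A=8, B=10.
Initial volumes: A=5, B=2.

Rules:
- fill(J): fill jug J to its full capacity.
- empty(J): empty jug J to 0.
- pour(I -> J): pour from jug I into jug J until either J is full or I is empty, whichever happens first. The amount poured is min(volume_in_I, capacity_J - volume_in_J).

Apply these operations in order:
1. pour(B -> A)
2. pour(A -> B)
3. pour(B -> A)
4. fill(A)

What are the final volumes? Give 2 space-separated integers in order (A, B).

Answer: 8 0

Derivation:
Step 1: pour(B -> A) -> (A=7 B=0)
Step 2: pour(A -> B) -> (A=0 B=7)
Step 3: pour(B -> A) -> (A=7 B=0)
Step 4: fill(A) -> (A=8 B=0)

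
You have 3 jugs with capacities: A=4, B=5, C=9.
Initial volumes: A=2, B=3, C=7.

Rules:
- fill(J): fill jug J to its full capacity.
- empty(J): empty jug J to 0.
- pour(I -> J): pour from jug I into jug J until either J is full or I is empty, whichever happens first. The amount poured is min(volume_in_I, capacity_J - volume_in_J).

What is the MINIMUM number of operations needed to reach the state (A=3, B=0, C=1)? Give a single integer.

Answer: 5

Derivation:
BFS from (A=2, B=3, C=7). One shortest path:
  1. pour(C -> A) -> (A=4 B=3 C=5)
  2. empty(A) -> (A=0 B=3 C=5)
  3. pour(C -> A) -> (A=4 B=3 C=1)
  4. empty(A) -> (A=0 B=3 C=1)
  5. pour(B -> A) -> (A=3 B=0 C=1)
Reached target in 5 moves.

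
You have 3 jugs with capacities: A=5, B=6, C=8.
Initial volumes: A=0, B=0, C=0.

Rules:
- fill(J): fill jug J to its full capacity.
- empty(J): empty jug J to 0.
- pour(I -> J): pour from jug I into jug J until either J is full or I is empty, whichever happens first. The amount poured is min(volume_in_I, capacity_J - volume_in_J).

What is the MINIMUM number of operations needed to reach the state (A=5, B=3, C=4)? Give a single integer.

BFS from (A=0, B=0, C=0). One shortest path:
  1. fill(B) -> (A=0 B=6 C=0)
  2. pour(B -> A) -> (A=5 B=1 C=0)
  3. pour(A -> C) -> (A=0 B=1 C=5)
  4. pour(B -> A) -> (A=1 B=0 C=5)
  5. fill(B) -> (A=1 B=6 C=5)
  6. pour(B -> C) -> (A=1 B=3 C=8)
  7. pour(C -> A) -> (A=5 B=3 C=4)
Reached target in 7 moves.

Answer: 7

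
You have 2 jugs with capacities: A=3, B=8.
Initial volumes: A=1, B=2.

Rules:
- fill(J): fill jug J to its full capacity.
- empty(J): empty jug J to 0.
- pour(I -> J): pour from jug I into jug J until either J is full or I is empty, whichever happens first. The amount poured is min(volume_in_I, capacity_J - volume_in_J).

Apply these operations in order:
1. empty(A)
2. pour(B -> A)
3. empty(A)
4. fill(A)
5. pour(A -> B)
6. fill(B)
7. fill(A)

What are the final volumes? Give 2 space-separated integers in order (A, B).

Answer: 3 8

Derivation:
Step 1: empty(A) -> (A=0 B=2)
Step 2: pour(B -> A) -> (A=2 B=0)
Step 3: empty(A) -> (A=0 B=0)
Step 4: fill(A) -> (A=3 B=0)
Step 5: pour(A -> B) -> (A=0 B=3)
Step 6: fill(B) -> (A=0 B=8)
Step 7: fill(A) -> (A=3 B=8)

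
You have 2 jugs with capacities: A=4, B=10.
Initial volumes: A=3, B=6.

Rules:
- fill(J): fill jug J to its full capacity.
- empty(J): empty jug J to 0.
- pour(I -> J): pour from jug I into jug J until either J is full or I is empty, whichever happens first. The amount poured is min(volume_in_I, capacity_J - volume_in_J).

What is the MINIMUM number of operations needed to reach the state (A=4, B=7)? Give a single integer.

Answer: 5

Derivation:
BFS from (A=3, B=6). One shortest path:
  1. empty(B) -> (A=3 B=0)
  2. pour(A -> B) -> (A=0 B=3)
  3. fill(A) -> (A=4 B=3)
  4. pour(A -> B) -> (A=0 B=7)
  5. fill(A) -> (A=4 B=7)
Reached target in 5 moves.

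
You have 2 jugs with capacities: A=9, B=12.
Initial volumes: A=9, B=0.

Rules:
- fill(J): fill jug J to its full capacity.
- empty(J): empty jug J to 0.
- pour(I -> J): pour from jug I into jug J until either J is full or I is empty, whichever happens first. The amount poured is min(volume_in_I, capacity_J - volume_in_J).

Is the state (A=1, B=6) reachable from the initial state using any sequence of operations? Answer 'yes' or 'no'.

BFS explored all 14 reachable states.
Reachable set includes: (0,0), (0,3), (0,6), (0,9), (0,12), (3,0), (3,12), (6,0), (6,12), (9,0), (9,3), (9,6) ...
Target (A=1, B=6) not in reachable set → no.

Answer: no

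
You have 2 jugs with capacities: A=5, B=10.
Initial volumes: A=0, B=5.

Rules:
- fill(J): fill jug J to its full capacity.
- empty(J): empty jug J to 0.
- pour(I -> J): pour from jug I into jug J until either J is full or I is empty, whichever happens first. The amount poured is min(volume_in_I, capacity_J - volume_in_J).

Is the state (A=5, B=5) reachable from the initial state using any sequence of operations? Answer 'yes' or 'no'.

BFS from (A=0, B=5):
  1. fill(A) -> (A=5 B=5)
Target reached → yes.

Answer: yes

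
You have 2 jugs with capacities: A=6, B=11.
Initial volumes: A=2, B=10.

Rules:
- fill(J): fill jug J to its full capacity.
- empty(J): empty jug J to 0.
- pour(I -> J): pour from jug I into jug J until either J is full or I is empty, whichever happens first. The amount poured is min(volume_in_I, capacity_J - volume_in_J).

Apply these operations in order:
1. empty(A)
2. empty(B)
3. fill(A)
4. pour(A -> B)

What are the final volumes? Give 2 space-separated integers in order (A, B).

Step 1: empty(A) -> (A=0 B=10)
Step 2: empty(B) -> (A=0 B=0)
Step 3: fill(A) -> (A=6 B=0)
Step 4: pour(A -> B) -> (A=0 B=6)

Answer: 0 6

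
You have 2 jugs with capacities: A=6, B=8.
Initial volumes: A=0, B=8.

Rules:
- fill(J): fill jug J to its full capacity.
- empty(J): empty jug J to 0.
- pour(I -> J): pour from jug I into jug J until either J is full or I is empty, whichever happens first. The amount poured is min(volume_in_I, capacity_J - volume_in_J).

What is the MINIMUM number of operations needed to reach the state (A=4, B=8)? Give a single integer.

BFS from (A=0, B=8). One shortest path:
  1. fill(A) -> (A=6 B=8)
  2. empty(B) -> (A=6 B=0)
  3. pour(A -> B) -> (A=0 B=6)
  4. fill(A) -> (A=6 B=6)
  5. pour(A -> B) -> (A=4 B=8)
Reached target in 5 moves.

Answer: 5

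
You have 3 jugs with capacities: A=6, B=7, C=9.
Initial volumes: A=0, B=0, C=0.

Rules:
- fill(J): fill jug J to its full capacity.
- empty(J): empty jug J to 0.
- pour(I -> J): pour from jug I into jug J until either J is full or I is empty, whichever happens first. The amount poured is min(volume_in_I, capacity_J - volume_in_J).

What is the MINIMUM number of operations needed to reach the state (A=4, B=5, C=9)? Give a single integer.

BFS from (A=0, B=0, C=0). One shortest path:
  1. fill(A) -> (A=6 B=0 C=0)
  2. pour(A -> B) -> (A=0 B=6 C=0)
  3. fill(A) -> (A=6 B=6 C=0)
  4. pour(A -> B) -> (A=5 B=7 C=0)
  5. pour(B -> C) -> (A=5 B=0 C=7)
  6. pour(A -> B) -> (A=0 B=5 C=7)
  7. fill(A) -> (A=6 B=5 C=7)
  8. pour(A -> C) -> (A=4 B=5 C=9)
Reached target in 8 moves.

Answer: 8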